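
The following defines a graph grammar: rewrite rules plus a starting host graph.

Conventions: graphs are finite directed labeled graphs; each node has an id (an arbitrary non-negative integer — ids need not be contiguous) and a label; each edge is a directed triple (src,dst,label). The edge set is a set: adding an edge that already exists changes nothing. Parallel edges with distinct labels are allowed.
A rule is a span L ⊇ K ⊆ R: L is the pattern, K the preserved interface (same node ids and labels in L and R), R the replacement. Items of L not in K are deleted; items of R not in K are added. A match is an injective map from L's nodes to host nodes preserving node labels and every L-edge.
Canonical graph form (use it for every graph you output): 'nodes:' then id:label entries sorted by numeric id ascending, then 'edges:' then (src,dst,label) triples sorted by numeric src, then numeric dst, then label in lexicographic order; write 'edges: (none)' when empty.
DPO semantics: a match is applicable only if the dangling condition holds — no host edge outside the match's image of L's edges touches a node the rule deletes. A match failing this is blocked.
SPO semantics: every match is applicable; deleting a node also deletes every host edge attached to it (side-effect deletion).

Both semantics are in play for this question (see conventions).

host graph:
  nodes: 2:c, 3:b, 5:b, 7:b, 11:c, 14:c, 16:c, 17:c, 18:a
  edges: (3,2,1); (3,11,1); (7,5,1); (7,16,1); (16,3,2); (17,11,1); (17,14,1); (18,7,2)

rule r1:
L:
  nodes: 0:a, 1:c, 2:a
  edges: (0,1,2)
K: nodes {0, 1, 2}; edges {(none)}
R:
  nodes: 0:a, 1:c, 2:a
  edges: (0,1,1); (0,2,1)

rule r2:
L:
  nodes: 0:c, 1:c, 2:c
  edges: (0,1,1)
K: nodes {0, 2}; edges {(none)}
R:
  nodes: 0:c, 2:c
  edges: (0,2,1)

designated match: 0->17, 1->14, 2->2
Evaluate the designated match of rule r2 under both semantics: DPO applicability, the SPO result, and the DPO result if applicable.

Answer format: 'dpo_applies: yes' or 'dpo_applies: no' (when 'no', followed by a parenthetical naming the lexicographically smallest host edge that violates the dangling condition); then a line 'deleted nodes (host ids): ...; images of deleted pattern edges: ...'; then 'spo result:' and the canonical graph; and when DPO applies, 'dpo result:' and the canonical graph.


dpo_applies: yes
deleted nodes (host ids): 14; images of deleted pattern edges: (17,14,1)
spo result:
nodes: 2:c, 3:b, 5:b, 7:b, 11:c, 16:c, 17:c, 18:a
edges: (3,2,1); (3,11,1); (7,5,1); (7,16,1); (16,3,2); (17,2,1); (17,11,1); (18,7,2)
dpo result:
nodes: 2:c, 3:b, 5:b, 7:b, 11:c, 16:c, 17:c, 18:a
edges: (3,2,1); (3,11,1); (7,5,1); (7,16,1); (16,3,2); (17,2,1); (17,11,1); (18,7,2)


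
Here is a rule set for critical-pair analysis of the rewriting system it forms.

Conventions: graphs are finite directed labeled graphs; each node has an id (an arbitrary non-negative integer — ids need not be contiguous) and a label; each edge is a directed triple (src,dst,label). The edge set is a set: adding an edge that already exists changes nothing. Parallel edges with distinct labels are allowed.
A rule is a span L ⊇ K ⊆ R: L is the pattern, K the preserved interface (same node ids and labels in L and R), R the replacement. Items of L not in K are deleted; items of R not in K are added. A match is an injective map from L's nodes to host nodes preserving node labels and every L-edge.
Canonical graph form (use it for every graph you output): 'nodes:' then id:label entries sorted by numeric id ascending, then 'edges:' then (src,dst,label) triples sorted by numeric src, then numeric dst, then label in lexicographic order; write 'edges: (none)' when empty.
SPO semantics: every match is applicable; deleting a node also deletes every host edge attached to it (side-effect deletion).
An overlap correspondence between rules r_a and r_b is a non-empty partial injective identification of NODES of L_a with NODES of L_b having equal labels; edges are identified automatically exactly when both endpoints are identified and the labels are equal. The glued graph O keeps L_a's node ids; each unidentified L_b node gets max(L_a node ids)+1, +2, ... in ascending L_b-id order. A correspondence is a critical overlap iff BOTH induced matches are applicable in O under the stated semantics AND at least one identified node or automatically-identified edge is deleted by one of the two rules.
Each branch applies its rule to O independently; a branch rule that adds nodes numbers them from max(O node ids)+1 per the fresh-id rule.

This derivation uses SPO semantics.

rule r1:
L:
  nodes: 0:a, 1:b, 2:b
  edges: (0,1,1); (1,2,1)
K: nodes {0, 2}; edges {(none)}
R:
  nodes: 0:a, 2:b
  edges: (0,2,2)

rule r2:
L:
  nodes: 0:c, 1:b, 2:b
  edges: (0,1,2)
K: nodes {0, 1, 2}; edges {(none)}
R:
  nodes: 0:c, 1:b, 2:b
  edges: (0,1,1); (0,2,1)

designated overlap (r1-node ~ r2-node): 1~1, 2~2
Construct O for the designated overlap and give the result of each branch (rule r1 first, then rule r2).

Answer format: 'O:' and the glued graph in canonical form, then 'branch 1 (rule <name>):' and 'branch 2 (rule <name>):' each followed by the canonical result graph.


O:
nodes: 0:a, 1:b, 2:b, 3:c
edges: (0,1,1); (1,2,1); (3,1,2)
branch 1 (rule r1):
nodes: 0:a, 2:b, 3:c
edges: (0,2,2)
branch 2 (rule r2):
nodes: 0:a, 1:b, 2:b, 3:c
edges: (0,1,1); (1,2,1); (3,1,1); (3,2,1)


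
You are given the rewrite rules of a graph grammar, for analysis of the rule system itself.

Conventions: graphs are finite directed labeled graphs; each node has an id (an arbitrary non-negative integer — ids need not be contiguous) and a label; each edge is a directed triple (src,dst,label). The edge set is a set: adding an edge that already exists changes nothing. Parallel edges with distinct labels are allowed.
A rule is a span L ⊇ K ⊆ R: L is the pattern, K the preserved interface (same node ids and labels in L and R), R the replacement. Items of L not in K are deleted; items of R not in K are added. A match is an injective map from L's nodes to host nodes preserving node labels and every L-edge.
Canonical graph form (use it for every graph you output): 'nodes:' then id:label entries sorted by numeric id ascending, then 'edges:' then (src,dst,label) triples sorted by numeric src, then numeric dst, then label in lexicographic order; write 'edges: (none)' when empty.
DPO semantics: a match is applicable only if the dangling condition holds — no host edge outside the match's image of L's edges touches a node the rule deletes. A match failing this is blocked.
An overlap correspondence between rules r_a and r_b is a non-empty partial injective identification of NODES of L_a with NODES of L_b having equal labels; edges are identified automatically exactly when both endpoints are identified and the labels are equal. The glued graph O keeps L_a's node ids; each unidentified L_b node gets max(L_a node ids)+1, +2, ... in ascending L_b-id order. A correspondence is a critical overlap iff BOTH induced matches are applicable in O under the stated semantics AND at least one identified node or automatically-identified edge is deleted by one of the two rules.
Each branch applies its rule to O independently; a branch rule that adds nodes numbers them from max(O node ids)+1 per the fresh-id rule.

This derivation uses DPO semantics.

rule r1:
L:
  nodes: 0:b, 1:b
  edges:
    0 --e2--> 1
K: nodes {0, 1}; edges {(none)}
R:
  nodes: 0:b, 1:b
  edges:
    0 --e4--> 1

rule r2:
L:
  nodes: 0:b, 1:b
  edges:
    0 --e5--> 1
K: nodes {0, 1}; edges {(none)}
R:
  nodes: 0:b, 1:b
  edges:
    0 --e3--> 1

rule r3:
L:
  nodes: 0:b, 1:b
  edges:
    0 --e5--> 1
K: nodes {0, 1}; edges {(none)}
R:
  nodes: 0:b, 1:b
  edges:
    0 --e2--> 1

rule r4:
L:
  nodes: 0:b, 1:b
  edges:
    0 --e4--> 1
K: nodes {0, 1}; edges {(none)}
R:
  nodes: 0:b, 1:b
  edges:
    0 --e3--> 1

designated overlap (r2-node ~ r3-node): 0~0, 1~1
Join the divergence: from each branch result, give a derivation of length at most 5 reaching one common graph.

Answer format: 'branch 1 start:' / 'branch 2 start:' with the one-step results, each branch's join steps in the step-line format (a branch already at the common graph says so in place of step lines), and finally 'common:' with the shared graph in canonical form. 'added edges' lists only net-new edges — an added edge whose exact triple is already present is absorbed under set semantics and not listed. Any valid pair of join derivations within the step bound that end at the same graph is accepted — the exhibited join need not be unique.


branch 1 start:
nodes: 0:b, 1:b
edges: (0,1,e3)
branch 2 start:
nodes: 0:b, 1:b
edges: (0,1,e2)
branch 1: already at the common graph (0 steps)
branch 2 step 1: rule r1; match: 0->0, 1->1; deleted nodes (none); deleted edges (0,1,e2); added nodes (none); added edges (0,1,e4); result: nodes: 0:b, 1:b edges: (0,1,e4)
branch 2 step 2: rule r4; match: 0->0, 1->1; deleted nodes (none); deleted edges (0,1,e4); added nodes (none); added edges (0,1,e3); result: nodes: 0:b, 1:b edges: (0,1,e3)
common:
nodes: 0:b, 1:b
edges: (0,1,e3)


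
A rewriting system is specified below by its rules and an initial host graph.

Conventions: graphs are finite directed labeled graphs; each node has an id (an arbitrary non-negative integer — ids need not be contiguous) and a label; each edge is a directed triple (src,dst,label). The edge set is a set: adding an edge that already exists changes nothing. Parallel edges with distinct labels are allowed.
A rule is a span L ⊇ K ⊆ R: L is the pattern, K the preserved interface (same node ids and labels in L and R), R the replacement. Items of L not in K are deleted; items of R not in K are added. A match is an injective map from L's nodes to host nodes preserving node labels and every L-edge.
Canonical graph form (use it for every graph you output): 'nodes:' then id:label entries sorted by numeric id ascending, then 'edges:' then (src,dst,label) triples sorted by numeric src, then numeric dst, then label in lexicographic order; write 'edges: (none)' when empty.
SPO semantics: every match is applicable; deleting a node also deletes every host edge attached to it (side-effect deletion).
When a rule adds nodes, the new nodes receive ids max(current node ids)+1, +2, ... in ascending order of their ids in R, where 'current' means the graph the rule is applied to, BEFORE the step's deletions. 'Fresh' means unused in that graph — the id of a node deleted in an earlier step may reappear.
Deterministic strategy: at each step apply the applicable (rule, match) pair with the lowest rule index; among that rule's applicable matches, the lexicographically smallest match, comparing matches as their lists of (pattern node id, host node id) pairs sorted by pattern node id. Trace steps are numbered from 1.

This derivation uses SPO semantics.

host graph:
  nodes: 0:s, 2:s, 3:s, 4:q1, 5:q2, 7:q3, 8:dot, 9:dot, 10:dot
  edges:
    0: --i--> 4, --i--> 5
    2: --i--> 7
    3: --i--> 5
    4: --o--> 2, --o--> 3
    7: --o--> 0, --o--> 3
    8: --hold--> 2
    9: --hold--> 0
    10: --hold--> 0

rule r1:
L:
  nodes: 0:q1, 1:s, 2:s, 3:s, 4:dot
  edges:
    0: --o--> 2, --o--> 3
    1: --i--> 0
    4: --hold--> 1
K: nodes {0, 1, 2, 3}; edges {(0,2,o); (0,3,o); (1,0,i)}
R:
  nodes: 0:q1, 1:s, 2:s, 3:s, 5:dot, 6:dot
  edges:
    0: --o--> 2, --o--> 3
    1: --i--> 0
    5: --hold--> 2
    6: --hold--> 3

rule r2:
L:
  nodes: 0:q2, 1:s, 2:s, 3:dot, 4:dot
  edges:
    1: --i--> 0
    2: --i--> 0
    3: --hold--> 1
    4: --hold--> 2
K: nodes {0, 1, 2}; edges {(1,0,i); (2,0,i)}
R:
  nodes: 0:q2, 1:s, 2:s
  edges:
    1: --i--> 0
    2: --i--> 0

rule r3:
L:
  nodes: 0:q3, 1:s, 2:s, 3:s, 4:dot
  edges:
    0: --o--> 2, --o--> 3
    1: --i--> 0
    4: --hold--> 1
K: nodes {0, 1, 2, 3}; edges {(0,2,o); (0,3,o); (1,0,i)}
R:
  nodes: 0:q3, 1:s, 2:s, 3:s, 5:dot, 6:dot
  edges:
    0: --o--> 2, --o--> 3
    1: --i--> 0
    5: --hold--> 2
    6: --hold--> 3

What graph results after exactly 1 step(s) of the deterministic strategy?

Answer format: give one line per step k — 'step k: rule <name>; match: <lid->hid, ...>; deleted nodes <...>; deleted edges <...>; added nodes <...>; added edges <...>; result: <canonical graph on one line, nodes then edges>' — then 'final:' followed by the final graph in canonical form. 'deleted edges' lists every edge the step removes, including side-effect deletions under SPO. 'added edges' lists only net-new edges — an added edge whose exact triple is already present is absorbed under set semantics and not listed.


step 1: rule r1; match: 0->4, 1->0, 2->2, 3->3, 4->9; deleted nodes 9; deleted edges (9,0,hold); added nodes 11, 12; added edges (11,2,hold); (12,3,hold); result: nodes: 0:s, 2:s, 3:s, 4:q1, 5:q2, 7:q3, 8:dot, 10:dot, 11:dot, 12:dot edges: (0,4,i); (0,5,i); (2,7,i); (3,5,i); (4,2,o); (4,3,o); (7,0,o); (7,3,o); (8,2,hold); (10,0,hold); (11,2,hold); (12,3,hold)
final:
nodes: 0:s, 2:s, 3:s, 4:q1, 5:q2, 7:q3, 8:dot, 10:dot, 11:dot, 12:dot
edges: (0,4,i); (0,5,i); (2,7,i); (3,5,i); (4,2,o); (4,3,o); (7,0,o); (7,3,o); (8,2,hold); (10,0,hold); (11,2,hold); (12,3,hold)


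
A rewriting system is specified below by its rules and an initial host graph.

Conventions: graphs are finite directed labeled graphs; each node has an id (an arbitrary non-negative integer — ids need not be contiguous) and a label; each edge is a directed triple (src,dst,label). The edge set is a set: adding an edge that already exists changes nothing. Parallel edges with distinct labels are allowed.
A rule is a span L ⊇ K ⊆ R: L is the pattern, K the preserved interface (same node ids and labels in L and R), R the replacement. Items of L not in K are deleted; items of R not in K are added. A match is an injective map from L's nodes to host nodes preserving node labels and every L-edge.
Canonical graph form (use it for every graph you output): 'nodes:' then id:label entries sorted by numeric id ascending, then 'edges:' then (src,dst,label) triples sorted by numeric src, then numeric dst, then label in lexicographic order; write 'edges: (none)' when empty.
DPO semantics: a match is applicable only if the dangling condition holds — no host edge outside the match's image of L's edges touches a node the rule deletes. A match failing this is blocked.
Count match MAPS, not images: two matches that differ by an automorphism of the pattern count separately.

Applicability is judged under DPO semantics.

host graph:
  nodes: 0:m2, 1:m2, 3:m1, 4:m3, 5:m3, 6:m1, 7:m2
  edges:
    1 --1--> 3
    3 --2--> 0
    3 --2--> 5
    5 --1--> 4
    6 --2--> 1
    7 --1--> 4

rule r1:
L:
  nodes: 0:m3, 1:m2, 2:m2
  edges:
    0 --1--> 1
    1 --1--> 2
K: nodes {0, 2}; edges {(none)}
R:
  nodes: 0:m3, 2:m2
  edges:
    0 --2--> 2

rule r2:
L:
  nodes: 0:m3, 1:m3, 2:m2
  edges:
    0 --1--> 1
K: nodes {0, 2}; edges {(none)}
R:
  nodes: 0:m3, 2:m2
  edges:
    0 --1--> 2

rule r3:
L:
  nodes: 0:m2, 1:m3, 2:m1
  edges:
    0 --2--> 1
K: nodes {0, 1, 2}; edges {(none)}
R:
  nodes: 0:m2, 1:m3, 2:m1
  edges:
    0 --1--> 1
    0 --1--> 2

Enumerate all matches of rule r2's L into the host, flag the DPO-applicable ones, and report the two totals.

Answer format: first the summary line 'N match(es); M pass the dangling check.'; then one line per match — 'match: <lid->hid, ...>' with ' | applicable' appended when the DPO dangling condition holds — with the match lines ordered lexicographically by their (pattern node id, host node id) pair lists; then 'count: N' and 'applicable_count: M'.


3 match(es); 0 pass the dangling check.
match: 0->5, 1->4, 2->0
match: 0->5, 1->4, 2->1
match: 0->5, 1->4, 2->7
count: 3
applicable_count: 0


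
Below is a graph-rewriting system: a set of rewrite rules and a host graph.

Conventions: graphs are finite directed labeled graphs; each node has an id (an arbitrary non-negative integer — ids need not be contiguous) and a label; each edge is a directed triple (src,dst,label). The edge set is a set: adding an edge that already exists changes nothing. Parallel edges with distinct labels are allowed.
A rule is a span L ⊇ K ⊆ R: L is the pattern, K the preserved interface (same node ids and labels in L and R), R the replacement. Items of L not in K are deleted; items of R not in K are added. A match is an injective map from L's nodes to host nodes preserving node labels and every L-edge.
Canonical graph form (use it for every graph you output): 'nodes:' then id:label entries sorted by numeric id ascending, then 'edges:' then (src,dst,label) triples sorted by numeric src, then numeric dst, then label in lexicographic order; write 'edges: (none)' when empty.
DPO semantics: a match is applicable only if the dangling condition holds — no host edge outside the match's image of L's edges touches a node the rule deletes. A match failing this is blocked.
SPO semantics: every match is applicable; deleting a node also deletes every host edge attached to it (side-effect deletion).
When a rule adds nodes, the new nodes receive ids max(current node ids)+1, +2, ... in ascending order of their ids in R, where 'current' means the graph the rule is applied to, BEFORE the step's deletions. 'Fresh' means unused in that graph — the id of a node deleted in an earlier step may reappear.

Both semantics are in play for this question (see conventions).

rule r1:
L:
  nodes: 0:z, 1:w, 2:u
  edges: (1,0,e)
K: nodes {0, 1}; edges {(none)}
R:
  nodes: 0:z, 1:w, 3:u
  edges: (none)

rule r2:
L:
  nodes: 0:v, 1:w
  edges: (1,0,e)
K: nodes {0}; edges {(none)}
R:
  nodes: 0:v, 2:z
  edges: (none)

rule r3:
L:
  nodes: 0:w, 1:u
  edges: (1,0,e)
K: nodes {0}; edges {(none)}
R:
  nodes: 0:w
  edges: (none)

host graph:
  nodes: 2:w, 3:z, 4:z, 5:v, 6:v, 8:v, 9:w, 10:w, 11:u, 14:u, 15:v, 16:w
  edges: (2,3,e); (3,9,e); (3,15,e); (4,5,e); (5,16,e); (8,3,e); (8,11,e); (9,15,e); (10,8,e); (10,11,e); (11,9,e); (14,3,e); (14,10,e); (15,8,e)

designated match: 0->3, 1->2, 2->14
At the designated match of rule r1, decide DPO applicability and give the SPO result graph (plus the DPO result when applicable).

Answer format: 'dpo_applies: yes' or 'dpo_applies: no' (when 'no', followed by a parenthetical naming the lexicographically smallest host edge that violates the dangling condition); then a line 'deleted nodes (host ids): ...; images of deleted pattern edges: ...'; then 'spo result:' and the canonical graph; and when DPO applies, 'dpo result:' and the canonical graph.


dpo_applies: no
(the rule deletes node 14, which keeps host edge (14,3,e) outside the match image — the dangling condition fails, DPO blocks; SPO proceeds and side-deletes such edges)
deleted nodes (host ids): 14; images of deleted pattern edges: (2,3,e)
spo result:
nodes: 2:w, 3:z, 4:z, 5:v, 6:v, 8:v, 9:w, 10:w, 11:u, 15:v, 16:w, 17:u
edges: (3,9,e); (3,15,e); (4,5,e); (5,16,e); (8,3,e); (8,11,e); (9,15,e); (10,8,e); (10,11,e); (11,9,e); (15,8,e)


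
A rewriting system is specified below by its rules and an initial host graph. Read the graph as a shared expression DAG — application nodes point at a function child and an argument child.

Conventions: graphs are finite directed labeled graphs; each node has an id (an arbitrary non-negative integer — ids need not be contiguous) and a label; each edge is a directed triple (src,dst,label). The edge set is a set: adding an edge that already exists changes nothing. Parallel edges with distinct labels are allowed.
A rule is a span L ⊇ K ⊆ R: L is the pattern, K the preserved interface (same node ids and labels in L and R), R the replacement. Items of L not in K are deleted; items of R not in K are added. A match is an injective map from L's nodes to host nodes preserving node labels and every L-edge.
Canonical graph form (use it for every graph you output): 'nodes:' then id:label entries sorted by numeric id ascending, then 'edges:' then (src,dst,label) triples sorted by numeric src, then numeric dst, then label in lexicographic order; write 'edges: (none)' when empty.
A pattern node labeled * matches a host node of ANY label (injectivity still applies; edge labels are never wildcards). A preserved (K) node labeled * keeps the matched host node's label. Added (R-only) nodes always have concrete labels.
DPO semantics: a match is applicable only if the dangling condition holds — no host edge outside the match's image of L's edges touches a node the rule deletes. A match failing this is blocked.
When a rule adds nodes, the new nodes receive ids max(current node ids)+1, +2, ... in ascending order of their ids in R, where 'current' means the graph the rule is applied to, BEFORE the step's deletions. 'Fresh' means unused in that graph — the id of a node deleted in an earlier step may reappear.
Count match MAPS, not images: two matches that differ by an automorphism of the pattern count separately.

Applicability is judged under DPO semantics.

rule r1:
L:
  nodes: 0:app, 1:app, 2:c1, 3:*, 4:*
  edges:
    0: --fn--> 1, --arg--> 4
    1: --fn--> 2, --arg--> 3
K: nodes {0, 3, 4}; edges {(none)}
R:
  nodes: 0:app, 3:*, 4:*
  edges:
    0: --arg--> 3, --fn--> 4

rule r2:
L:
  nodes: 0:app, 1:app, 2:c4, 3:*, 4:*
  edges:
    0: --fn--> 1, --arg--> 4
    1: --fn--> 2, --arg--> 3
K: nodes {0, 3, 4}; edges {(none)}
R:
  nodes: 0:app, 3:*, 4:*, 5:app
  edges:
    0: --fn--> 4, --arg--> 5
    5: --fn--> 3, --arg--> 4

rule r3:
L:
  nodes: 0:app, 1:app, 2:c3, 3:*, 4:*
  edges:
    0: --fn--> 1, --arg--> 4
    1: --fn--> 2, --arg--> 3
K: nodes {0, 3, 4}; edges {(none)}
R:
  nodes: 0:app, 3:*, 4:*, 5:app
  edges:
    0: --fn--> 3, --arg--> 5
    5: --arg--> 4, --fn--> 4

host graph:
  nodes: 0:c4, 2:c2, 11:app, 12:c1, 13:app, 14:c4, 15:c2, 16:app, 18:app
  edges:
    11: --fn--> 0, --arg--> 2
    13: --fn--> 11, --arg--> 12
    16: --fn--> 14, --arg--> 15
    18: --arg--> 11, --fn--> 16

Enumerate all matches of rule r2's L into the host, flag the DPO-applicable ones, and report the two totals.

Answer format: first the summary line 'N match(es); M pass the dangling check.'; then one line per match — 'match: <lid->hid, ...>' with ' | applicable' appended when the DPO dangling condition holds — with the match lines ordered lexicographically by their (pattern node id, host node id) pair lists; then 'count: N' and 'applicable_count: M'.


2 match(es); 1 pass the dangling check.
match: 0->13, 1->11, 2->0, 3->2, 4->12
match: 0->18, 1->16, 2->14, 3->15, 4->11 | applicable
count: 2
applicable_count: 1


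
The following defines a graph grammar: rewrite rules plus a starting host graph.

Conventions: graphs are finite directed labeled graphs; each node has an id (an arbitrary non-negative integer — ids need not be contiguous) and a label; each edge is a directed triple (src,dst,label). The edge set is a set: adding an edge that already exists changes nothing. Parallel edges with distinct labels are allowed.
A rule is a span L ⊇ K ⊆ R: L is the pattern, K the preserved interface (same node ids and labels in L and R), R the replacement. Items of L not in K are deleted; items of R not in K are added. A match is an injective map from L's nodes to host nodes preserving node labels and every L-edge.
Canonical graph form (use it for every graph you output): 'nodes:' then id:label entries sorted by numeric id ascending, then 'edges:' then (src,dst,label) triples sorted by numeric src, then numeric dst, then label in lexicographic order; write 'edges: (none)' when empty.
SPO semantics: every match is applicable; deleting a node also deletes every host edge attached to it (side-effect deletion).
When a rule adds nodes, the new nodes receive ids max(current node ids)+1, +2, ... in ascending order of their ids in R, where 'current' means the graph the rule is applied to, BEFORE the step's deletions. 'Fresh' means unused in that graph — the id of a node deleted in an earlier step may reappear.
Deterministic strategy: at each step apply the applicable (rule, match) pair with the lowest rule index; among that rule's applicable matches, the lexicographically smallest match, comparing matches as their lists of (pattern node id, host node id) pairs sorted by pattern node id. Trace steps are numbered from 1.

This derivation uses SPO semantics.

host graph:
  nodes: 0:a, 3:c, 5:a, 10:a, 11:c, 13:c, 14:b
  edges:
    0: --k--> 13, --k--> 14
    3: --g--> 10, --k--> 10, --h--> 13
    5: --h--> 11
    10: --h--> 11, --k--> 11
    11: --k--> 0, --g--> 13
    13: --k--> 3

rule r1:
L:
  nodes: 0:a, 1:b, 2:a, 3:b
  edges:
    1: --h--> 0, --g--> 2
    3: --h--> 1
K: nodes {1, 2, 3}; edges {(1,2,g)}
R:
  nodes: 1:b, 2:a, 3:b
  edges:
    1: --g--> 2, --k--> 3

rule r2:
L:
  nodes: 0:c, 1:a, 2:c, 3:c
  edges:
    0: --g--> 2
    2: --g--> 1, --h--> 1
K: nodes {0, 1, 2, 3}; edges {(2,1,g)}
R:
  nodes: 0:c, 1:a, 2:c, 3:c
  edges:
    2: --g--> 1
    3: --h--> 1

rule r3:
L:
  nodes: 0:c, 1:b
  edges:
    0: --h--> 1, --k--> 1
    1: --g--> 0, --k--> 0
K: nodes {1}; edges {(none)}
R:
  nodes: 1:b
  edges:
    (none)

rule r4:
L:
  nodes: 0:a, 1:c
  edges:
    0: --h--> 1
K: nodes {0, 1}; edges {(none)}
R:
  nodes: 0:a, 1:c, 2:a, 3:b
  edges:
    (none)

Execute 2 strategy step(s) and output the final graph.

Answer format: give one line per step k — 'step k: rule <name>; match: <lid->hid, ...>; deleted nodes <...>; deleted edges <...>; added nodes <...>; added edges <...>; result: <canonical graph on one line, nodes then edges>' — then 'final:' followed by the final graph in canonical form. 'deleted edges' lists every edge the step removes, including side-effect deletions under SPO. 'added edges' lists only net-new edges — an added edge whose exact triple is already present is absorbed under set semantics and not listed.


step 1: rule r4; match: 0->5, 1->11; deleted nodes (none); deleted edges (5,11,h); added nodes 15, 16; added edges (none); result: nodes: 0:a, 3:c, 5:a, 10:a, 11:c, 13:c, 14:b, 15:a, 16:b edges: (0,13,k); (0,14,k); (3,10,g); (3,10,k); (3,13,h); (10,11,h); (10,11,k); (11,0,k); (11,13,g); (13,3,k)
step 2: rule r4; match: 0->10, 1->11; deleted nodes (none); deleted edges (10,11,h); added nodes 17, 18; added edges (none); result: nodes: 0:a, 3:c, 5:a, 10:a, 11:c, 13:c, 14:b, 15:a, 16:b, 17:a, 18:b edges: (0,13,k); (0,14,k); (3,10,g); (3,10,k); (3,13,h); (10,11,k); (11,0,k); (11,13,g); (13,3,k)
final:
nodes: 0:a, 3:c, 5:a, 10:a, 11:c, 13:c, 14:b, 15:a, 16:b, 17:a, 18:b
edges: (0,13,k); (0,14,k); (3,10,g); (3,10,k); (3,13,h); (10,11,k); (11,0,k); (11,13,g); (13,3,k)


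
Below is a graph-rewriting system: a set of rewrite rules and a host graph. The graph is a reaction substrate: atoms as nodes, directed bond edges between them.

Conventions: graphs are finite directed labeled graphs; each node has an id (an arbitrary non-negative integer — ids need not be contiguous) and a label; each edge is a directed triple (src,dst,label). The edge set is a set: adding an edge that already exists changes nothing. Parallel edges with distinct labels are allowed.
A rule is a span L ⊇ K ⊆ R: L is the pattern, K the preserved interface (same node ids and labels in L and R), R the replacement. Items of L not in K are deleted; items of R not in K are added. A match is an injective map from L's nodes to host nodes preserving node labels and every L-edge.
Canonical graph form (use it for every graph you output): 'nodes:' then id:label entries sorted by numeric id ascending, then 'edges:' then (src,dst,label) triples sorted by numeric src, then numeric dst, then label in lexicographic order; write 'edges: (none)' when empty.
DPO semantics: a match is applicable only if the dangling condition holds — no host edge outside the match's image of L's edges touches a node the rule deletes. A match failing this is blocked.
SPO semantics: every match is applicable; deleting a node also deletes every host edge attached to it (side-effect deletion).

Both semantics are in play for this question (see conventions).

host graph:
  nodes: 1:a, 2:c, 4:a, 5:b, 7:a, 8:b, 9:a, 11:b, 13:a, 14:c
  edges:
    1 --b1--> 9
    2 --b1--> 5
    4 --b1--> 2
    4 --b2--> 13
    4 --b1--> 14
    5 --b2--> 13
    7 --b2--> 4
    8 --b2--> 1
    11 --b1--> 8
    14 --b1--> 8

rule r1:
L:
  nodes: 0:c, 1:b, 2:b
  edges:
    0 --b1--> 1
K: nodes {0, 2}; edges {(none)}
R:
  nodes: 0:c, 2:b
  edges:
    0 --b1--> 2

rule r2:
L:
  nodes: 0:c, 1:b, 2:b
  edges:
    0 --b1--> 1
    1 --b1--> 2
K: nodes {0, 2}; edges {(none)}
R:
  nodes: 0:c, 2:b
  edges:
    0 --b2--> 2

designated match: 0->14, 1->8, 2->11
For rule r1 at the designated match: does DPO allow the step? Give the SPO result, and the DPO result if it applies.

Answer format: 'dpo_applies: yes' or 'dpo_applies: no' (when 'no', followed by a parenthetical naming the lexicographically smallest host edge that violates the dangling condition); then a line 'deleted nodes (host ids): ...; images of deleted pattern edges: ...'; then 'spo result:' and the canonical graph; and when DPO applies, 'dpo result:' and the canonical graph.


dpo_applies: no
(the rule deletes node 8, which keeps host edge (8,1,b2) outside the match image — the dangling condition fails, DPO blocks; SPO proceeds and side-deletes such edges)
deleted nodes (host ids): 8; images of deleted pattern edges: (14,8,b1)
spo result:
nodes: 1:a, 2:c, 4:a, 5:b, 7:a, 9:a, 11:b, 13:a, 14:c
edges: (1,9,b1); (2,5,b1); (4,2,b1); (4,13,b2); (4,14,b1); (5,13,b2); (7,4,b2); (14,11,b1)


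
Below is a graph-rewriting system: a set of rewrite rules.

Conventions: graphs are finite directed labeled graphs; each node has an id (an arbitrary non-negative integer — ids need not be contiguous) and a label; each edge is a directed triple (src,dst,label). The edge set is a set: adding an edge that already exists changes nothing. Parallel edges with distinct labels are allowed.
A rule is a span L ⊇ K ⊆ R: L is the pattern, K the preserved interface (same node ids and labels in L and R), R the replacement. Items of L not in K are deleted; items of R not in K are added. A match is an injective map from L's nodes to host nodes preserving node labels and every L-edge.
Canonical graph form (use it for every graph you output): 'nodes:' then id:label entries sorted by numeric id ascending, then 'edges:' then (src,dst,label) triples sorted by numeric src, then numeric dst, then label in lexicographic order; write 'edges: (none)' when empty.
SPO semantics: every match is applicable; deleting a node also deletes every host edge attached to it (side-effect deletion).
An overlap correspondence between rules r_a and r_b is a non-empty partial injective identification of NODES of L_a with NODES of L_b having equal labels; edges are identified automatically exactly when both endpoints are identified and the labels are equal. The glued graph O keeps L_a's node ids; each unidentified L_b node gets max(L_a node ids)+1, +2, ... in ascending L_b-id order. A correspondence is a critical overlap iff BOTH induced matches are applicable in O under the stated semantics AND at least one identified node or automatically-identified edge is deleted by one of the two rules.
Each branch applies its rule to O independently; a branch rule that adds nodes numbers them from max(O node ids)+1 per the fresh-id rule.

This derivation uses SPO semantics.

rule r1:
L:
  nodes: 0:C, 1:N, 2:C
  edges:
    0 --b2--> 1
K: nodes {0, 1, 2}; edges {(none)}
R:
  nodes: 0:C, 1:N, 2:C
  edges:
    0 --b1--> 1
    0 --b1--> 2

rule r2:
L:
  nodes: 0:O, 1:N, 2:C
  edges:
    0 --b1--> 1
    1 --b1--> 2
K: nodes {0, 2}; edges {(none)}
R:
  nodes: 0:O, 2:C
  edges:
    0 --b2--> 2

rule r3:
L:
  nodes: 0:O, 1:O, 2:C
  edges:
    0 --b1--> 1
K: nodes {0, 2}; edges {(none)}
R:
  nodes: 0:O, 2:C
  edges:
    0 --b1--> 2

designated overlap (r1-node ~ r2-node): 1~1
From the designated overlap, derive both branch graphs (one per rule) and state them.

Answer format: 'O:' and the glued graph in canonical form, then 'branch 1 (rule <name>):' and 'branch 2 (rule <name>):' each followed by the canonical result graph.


O:
nodes: 0:C, 1:N, 2:C, 3:O, 4:C
edges: (0,1,b2); (1,4,b1); (3,1,b1)
branch 1 (rule r1):
nodes: 0:C, 1:N, 2:C, 3:O, 4:C
edges: (0,1,b1); (0,2,b1); (1,4,b1); (3,1,b1)
branch 2 (rule r2):
nodes: 0:C, 2:C, 3:O, 4:C
edges: (3,4,b2)


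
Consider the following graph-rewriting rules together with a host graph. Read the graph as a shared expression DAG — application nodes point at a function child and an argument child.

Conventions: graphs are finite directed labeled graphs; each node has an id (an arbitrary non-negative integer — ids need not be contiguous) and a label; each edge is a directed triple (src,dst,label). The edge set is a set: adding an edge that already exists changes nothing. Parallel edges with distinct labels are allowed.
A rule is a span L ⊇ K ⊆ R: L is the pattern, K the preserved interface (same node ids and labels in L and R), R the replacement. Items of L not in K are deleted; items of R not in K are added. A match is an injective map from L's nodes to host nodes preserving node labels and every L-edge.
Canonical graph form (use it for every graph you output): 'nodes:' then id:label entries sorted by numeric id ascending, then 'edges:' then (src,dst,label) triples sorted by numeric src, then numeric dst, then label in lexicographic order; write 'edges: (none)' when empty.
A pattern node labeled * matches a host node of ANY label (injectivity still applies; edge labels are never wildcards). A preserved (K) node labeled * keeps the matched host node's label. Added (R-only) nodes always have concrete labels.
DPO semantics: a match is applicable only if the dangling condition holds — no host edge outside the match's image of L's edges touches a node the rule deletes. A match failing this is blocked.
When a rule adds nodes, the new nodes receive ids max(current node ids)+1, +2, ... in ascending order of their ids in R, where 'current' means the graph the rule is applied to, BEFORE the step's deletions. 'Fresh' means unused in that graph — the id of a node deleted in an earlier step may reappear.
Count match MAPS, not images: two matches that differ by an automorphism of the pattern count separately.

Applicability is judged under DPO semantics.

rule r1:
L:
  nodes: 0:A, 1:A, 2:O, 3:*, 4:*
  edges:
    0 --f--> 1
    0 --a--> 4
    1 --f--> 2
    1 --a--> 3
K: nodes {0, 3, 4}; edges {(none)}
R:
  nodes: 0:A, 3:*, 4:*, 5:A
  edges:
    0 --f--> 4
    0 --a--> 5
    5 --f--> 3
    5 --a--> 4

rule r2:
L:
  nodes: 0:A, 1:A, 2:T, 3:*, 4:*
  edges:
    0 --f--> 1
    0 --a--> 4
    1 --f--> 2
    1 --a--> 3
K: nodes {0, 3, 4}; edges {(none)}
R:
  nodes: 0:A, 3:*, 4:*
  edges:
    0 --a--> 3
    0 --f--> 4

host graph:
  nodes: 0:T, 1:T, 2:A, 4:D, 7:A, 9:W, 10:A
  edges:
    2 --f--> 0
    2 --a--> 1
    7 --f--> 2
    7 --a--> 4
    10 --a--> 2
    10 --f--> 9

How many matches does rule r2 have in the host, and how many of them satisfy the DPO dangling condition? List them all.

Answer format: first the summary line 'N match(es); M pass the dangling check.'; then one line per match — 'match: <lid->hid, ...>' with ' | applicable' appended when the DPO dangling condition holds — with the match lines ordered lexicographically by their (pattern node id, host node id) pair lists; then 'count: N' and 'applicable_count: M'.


1 match(es); 0 pass the dangling check.
match: 0->7, 1->2, 2->0, 3->1, 4->4
count: 1
applicable_count: 0


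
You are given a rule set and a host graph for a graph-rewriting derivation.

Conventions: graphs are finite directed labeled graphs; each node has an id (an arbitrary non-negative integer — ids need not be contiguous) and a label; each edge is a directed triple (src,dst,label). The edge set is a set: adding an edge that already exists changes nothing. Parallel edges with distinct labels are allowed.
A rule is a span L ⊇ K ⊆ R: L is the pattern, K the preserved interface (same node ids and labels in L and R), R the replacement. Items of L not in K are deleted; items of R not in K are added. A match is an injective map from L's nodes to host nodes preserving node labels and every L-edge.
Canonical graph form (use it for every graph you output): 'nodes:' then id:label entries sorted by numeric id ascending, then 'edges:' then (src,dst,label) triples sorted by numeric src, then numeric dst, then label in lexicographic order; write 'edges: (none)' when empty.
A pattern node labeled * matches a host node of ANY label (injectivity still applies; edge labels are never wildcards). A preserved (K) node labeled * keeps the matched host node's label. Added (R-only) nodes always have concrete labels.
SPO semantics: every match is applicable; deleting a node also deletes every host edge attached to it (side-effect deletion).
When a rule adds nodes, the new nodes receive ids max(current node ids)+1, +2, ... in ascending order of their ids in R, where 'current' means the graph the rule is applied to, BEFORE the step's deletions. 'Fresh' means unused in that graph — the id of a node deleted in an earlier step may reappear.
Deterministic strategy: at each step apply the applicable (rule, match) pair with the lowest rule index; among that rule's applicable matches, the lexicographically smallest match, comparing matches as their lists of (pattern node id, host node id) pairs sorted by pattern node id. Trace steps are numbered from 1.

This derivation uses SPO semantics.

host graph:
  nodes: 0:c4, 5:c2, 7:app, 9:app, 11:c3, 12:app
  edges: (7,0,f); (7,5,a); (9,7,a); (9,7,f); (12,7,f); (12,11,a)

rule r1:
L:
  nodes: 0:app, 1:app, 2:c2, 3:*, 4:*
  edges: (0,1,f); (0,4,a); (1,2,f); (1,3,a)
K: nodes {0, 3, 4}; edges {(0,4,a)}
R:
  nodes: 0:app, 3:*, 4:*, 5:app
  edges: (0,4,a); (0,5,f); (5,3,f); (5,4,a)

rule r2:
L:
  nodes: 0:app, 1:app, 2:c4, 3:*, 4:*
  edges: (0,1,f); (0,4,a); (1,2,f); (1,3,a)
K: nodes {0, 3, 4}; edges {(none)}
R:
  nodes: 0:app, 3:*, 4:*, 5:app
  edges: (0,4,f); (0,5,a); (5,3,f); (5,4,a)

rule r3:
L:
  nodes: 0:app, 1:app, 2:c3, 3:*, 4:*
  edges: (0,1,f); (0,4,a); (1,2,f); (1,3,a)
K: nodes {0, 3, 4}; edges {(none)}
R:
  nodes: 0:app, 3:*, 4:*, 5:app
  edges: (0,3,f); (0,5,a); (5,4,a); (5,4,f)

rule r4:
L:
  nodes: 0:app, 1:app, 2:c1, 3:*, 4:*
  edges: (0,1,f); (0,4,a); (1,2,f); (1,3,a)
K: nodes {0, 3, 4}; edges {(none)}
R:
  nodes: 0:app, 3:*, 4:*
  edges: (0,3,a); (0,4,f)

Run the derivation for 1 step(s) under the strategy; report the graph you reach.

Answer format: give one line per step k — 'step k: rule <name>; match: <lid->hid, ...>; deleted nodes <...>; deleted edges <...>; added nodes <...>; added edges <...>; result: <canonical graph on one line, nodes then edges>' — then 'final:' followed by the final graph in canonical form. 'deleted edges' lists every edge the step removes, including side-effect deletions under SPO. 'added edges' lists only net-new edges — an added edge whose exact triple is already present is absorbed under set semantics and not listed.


step 1: rule r2; match: 0->12, 1->7, 2->0, 3->5, 4->11; deleted nodes 0, 7; deleted edges (7,0,f); (7,5,a); (9,7,a); (9,7,f); (12,7,f); (12,11,a); added nodes 13; added edges (12,11,f); (12,13,a); (13,5,f); (13,11,a); result: nodes: 5:c2, 9:app, 11:c3, 12:app, 13:app edges: (12,11,f); (12,13,a); (13,5,f); (13,11,a)
final:
nodes: 5:c2, 9:app, 11:c3, 12:app, 13:app
edges: (12,11,f); (12,13,a); (13,5,f); (13,11,a)


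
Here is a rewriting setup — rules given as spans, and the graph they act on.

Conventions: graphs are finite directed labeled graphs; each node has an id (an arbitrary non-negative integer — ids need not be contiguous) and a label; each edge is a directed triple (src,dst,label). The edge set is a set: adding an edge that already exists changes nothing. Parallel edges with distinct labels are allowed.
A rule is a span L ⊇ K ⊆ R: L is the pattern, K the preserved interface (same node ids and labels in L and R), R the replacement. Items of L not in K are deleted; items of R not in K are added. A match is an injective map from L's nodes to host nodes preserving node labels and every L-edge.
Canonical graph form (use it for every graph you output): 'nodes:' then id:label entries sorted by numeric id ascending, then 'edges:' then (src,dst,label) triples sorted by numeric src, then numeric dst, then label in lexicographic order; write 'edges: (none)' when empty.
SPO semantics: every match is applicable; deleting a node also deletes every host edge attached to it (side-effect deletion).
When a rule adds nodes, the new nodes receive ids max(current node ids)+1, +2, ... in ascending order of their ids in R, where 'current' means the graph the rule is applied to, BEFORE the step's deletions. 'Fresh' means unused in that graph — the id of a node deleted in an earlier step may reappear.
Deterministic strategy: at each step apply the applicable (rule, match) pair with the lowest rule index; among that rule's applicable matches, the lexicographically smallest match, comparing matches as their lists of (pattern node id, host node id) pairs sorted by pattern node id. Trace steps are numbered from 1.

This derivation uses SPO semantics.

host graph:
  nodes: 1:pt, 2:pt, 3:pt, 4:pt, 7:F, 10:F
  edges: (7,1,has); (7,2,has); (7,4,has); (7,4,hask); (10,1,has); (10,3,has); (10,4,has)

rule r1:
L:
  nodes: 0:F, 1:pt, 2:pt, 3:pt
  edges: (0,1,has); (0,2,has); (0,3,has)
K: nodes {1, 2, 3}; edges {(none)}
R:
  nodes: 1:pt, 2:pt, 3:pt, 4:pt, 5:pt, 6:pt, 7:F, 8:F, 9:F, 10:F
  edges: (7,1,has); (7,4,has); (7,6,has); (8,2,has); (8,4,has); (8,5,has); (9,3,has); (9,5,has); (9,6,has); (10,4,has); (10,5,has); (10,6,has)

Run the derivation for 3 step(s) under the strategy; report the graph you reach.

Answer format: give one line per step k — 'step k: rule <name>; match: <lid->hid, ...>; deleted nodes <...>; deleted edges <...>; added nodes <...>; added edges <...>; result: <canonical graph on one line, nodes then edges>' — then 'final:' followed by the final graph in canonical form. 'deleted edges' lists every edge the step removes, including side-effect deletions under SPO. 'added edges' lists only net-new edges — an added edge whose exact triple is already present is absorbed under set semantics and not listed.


step 1: rule r1; match: 0->7, 1->1, 2->2, 3->4; deleted nodes 7; deleted edges (7,1,has); (7,2,has); (7,4,has); (7,4,hask); added nodes 11, 12, 13, 14, 15, 16, 17; added edges (14,1,has); (14,11,has); (14,13,has); (15,2,has); (15,11,has); (15,12,has); (16,4,has); (16,12,has); (16,13,has); (17,11,has); (17,12,has); (17,13,has); result: nodes: 1:pt, 2:pt, 3:pt, 4:pt, 10:F, 11:pt, 12:pt, 13:pt, 14:F, 15:F, 16:F, 17:F edges: (10,1,has); (10,3,has); (10,4,has); (14,1,has); (14,11,has); (14,13,has); (15,2,has); (15,11,has); (15,12,has); (16,4,has); (16,12,has); (16,13,has); (17,11,has); (17,12,has); (17,13,has)
step 2: rule r1; match: 0->10, 1->1, 2->3, 3->4; deleted nodes 10; deleted edges (10,1,has); (10,3,has); (10,4,has); added nodes 18, 19, 20, 21, 22, 23, 24; added edges (21,1,has); (21,18,has); (21,20,has); (22,3,has); (22,18,has); (22,19,has); (23,4,has); (23,19,has); (23,20,has); (24,18,has); (24,19,has); (24,20,has); result: nodes: 1:pt, 2:pt, 3:pt, 4:pt, 11:pt, 12:pt, 13:pt, 14:F, 15:F, 16:F, 17:F, 18:pt, 19:pt, 20:pt, 21:F, 22:F, 23:F, 24:F edges: (14,1,has); (14,11,has); (14,13,has); (15,2,has); (15,11,has); (15,12,has); (16,4,has); (16,12,has); (16,13,has); (17,11,has); (17,12,has); (17,13,has); (21,1,has); (21,18,has); (21,20,has); (22,3,has); (22,18,has); (22,19,has); (23,4,has); (23,19,has); (23,20,has); (24,18,has); (24,19,has); (24,20,has)
step 3: rule r1; match: 0->14, 1->1, 2->11, 3->13; deleted nodes 14; deleted edges (14,1,has); (14,11,has); (14,13,has); added nodes 25, 26, 27, 28, 29, 30, 31; added edges (28,1,has); (28,25,has); (28,27,has); (29,11,has); (29,25,has); (29,26,has); (30,13,has); (30,26,has); (30,27,has); (31,25,has); (31,26,has); (31,27,has); result: nodes: 1:pt, 2:pt, 3:pt, 4:pt, 11:pt, 12:pt, 13:pt, 15:F, 16:F, 17:F, 18:pt, 19:pt, 20:pt, 21:F, 22:F, 23:F, 24:F, 25:pt, 26:pt, 27:pt, 28:F, 29:F, 30:F, 31:F edges: (15,2,has); (15,11,has); (15,12,has); (16,4,has); (16,12,has); (16,13,has); (17,11,has); (17,12,has); (17,13,has); (21,1,has); (21,18,has); (21,20,has); (22,3,has); (22,18,has); (22,19,has); (23,4,has); (23,19,has); (23,20,has); (24,18,has); (24,19,has); (24,20,has); (28,1,has); (28,25,has); (28,27,has); (29,11,has); (29,25,has); (29,26,has); (30,13,has); (30,26,has); (30,27,has); (31,25,has); (31,26,has); (31,27,has)
final:
nodes: 1:pt, 2:pt, 3:pt, 4:pt, 11:pt, 12:pt, 13:pt, 15:F, 16:F, 17:F, 18:pt, 19:pt, 20:pt, 21:F, 22:F, 23:F, 24:F, 25:pt, 26:pt, 27:pt, 28:F, 29:F, 30:F, 31:F
edges: (15,2,has); (15,11,has); (15,12,has); (16,4,has); (16,12,has); (16,13,has); (17,11,has); (17,12,has); (17,13,has); (21,1,has); (21,18,has); (21,20,has); (22,3,has); (22,18,has); (22,19,has); (23,4,has); (23,19,has); (23,20,has); (24,18,has); (24,19,has); (24,20,has); (28,1,has); (28,25,has); (28,27,has); (29,11,has); (29,25,has); (29,26,has); (30,13,has); (30,26,has); (30,27,has); (31,25,has); (31,26,has); (31,27,has)
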